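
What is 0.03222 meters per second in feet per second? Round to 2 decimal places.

1 meter per second = 3.28084 ft/s.
So 0.03222 × 3.28084 ≈ 0.11 ft/s.

0.11 ft/s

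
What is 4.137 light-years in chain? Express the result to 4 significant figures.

1.946 × 10^15 chain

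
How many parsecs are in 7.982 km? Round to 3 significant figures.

1 km = 3.24078 × 10^-14 pc.
Thus 7.982 × 3.24078 × 10^-14 ≈ 2.59 × 10^-13 pc.

2.59 × 10^-13 parsecs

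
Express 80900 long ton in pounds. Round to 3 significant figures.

1 long ton = 2240.00 lb.
Thus 80900 × 2240.00 ≈ 1.81 × 10^8 lb.

1.81 × 10^8 pounds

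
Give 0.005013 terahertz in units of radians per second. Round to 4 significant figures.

3.150e+10 rad/s

1 THz = 6.28319e+12 rad/s.
Thus 0.005013 × 6.28319e+12 ≈ 3.150e+10 rad/s.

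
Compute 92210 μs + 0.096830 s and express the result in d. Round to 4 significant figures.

92210 μs = 1.06725 × 10^-6 d and 0.096830 s = 1.12072 × 10^-6 d.
1.06725 × 10^-6 + 1.12072 × 10^-6 ≈ 2.188 × 10^-6 d.

2.188 × 10^-6 d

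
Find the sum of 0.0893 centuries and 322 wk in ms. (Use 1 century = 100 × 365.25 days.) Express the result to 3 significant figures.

4.77e+11 milliseconds

0.0893 century = 2.81809e+11 ms and 322 wk = 1.94746e+11 ms.
2.81809e+11 + 1.94746e+11 ≈ 4.77e+11 ms.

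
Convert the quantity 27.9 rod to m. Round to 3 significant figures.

140 m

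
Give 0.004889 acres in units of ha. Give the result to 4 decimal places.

1 acre = 0.404686 ha.
So 0.004889 × 0.404686 ≈ 0.0020 ha.

0.0020 ha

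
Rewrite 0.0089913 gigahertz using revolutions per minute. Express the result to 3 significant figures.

5.39 × 10^8 rpm

1 gigahertz = 6.00000 × 10^10 rpm.
Then 0.0089913 × 6.00000 × 10^10 ≈ 5.39 × 10^8 rpm.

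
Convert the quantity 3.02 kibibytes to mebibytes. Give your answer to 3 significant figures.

1 kibibyte = 0.0009765625 MiB.
Thus 3.02 × 0.0009765625 ≈ 0.00295 MiB.

0.00295 mebibytes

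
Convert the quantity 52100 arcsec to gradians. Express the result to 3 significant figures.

16.1 grad

1 arcsec = 0.000308642 grad.
Then 52100 × 0.000308642 ≈ 16.1 grad.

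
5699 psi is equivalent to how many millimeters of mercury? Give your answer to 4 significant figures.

294700 millimeters of mercury

1 pound per square inch = 51.7149 mmHg.
Thus 5699 × 51.7149 ≈ 294700 mmHg.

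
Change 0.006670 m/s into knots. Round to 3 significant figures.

1 m/s = 1.94384 knots.
0.006670 × 1.94384 ≈ 0.0130 kn.

0.0130 kn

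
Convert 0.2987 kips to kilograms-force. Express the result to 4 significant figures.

1 kip = 453.592 kilograms-force.
Then 0.2987 × 453.592 ≈ 135.5 kgf.

135.5 kgf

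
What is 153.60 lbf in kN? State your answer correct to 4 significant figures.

0.6832 kilonewtons

1 pound-force = 0.00444822 kN.
Then 153.60 × 0.00444822 ≈ 0.6832 kN.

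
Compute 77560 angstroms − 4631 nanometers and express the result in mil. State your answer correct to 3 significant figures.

0.123 mil

77560 Å = 0.305354 mil and 4631 nm = 0.182323 mil.
0.305354 − 0.182323 ≈ 0.123 mil.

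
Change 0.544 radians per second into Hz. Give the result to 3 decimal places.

0.087 Hz

1 rad/s = 0.159155 hertz.
So 0.544 × 0.159155 ≈ 0.087 Hz.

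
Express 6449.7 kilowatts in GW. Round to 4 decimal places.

1 kilowatt = 1.00000e-6 GW.
So 6449.7 × 1.00000e-6 ≈ 0.0064 GW.

0.0064 gigawatts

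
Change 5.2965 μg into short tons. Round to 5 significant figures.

5.8384e-12 short ton

1 microgram = 1.10231e-12 short ton.
Then 5.2965 × 1.10231e-12 ≈ 5.8384e-12 short ton.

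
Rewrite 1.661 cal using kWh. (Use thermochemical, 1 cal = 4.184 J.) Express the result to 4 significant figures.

1.930 × 10^-6 kWh

1 calorie = 1.16222 × 10^-6 kWh.
So 1.661 × 1.16222 × 10^-6 ≈ 1.930 × 10^-6 kWh.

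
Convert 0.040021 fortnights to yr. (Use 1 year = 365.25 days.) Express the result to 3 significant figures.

1 fortnight = 0.0383299 yr.
So 0.040021 × 0.0383299 ≈ 0.00153 yr.

0.00153 yr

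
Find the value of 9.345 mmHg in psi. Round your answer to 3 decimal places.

1 mmHg = 0.0193368 psi.
9.345 × 0.0193368 ≈ 0.181 psi.

0.181 psi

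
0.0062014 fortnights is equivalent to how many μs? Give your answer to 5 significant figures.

7.5012e+9 μs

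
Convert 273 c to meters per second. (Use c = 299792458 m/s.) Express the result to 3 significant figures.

1 c = 2.99792e+8 m/s.
So 273 × 2.99792e+8 ≈ 8.18e+10 m/s.

8.18e+10 meters per second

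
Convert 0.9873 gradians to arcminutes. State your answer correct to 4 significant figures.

53.31 arcminutes

1 gradian = 54.0000 arcmin.
0.9873 × 54.0000 ≈ 53.31 arcmin.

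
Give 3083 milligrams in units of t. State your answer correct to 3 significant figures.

3.08e-6 metric tons

1 milligram = 1.00000e-9 t.
Then 3083 × 1.00000e-9 ≈ 3.08e-6 t.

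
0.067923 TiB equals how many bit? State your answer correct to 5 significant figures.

1 tebibyte = 8.79609 × 10^12 bit.
0.067923 × 8.79609 × 10^12 ≈ 5.9746 × 10^11 bit.

5.9746 × 10^11 bits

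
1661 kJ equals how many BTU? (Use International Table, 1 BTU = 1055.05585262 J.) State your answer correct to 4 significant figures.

1574 BTU

1 kilojoule = 0.947817 British thermal units.
Thus 1661 × 0.947817 ≈ 1574 BTU.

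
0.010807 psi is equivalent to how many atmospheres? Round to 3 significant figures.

0.000735 atm

1 pound per square inch = 0.0680460 atmospheres.
Thus 0.010807 × 0.0680460 ≈ 0.000735 atm.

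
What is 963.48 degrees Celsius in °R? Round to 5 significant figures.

2225.9 °R

°R = (°C + 273.15) × 9/5.
Applying the formula gives 2225.9 °R.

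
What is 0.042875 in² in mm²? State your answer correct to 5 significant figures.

27.661 mm²

1 square inch = 645.160 mm².
0.042875 × 645.160 ≈ 27.661 mm².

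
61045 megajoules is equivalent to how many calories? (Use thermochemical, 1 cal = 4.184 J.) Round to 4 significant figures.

1.459 × 10^10 cal

1 MJ = 239006 calories.
Thus 61045 × 239006 ≈ 1.459 × 10^10 cal.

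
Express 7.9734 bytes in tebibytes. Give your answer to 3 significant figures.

7.25e-12 TiB

1 B = 9.09495e-13 TiB.
So 7.9734 × 9.09495e-13 ≈ 7.25e-12 TiB.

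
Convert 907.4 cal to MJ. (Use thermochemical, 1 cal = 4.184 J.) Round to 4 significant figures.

1 calorie = 4.18400e-6 megajoules.
So 907.4 × 4.18400e-6 ≈ 0.003797 MJ.

0.003797 megajoules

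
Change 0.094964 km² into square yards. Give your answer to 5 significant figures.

1 square kilometer = 1.19599 × 10^6 square yards.
0.094964 × 1.19599 × 10^6 ≈ 113580 yd².

113580 square yards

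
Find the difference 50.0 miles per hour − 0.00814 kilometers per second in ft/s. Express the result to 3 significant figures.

50.0 mph = 73.3333 ft/s and 0.00814 km/s = 26.7060 ft/s.
73.3333 − 26.7060 ≈ 46.6 ft/s.

46.6 feet per second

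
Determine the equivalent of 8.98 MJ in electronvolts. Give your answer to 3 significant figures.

1 MJ = 6.24151e+24 eV.
8.98 × 6.24151e+24 ≈ 5.60e+25 eV.

5.60e+25 eV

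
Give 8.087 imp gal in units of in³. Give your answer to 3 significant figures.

2240 in³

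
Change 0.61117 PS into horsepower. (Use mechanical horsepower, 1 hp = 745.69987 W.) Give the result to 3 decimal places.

0.603 hp

1 PS = 0.986320 horsepower.
Then 0.61117 × 0.986320 ≈ 0.603 hp.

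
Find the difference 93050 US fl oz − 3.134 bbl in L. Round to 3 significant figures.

2250 L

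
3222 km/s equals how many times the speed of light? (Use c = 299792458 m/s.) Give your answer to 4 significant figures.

1 kilometer per second = 3.33564 × 10^-6 c.
3222 × 3.33564 × 10^-6 ≈ 0.01075 c.

0.01075 c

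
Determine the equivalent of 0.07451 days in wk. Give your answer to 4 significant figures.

1 d = 0.142857 wk.
So 0.07451 × 0.142857 ≈ 0.01064 wk.

0.01064 weeks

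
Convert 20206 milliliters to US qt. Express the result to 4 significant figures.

1 milliliter = 0.00105669 US qt.
So 20206 × 0.00105669 ≈ 21.35 US qt.

21.35 US quarts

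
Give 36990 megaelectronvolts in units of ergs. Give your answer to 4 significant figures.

1 megaelectronvolt = 1.60218 × 10^-6 ergs.
36990 × 1.60218 × 10^-6 ≈ 0.05926 erg.

0.05926 ergs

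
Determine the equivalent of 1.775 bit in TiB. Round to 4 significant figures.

2.018e-13 TiB

1 bit = 1.13687e-13 tebibytes.
Then 1.775 × 1.13687e-13 ≈ 2.018e-13 TiB.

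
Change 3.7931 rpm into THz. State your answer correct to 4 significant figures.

1 rpm = 1.66667e-14 terahertz.
So 3.7931 × 1.66667e-14 ≈ 6.322e-14 THz.

6.322e-14 THz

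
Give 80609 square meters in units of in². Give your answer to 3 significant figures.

1 square meter = 1550.00 in².
So 80609 × 1550.00 ≈ 1.25e+8 in².

1.25e+8 in²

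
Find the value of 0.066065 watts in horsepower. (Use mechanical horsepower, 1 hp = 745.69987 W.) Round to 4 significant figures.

8.859e-5 horsepower

1 W = 0.00134102 hp.
So 0.066065 × 0.00134102 ≈ 8.859e-5 hp.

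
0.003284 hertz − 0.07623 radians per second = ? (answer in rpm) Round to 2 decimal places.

-0.53 revolutions per minute

0.003284 Hz = 0.197040 rpm and 0.07623 rad/s = 0.727943 rpm.
0.197040 − 0.727943 ≈ -0.53 rpm.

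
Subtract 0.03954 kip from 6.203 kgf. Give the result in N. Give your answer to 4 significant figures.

6.203 kgf = 60.8306 N and 0.03954 kip = 175.883 N.
60.8306 − 175.883 ≈ -115.1 N.

-115.1 N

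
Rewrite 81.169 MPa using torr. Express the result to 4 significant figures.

608800 torr

1 MPa = 7500.62 torr.
81.169 × 7500.62 ≈ 608800 torr.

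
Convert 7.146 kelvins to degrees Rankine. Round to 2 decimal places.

12.86 degrees Rankine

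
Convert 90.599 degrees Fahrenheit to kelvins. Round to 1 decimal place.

305.7 kelvins

K = (°F + 459.67) × 5/9.
Applying the formula gives 305.7 K.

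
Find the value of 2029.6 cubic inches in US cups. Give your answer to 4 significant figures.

140.6 US cups

1 cubic inch = 0.0692641 US cup.
Thus 2029.6 × 0.0692641 ≈ 140.6 US cup.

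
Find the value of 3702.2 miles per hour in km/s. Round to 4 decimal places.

1.6550 km/s

1 mile per hour = 0.000447040 km/s.
Thus 3702.2 × 0.000447040 ≈ 1.6550 km/s.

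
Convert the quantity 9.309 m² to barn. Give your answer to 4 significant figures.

9.309 × 10^28 barn

1 square meter = 1.00000 × 10^28 barn.
9.309 × 1.00000 × 10^28 ≈ 9.309 × 10^28 barn.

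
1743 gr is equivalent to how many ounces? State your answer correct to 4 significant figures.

3.984 oz

1 grain = 0.00228571 oz.
Thus 1743 × 0.00228571 ≈ 3.984 oz.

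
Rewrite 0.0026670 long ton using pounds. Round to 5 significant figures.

5.9741 lb

1 long ton = 2240.00 lb.
Thus 0.0026670 × 2240.00 ≈ 5.9741 lb.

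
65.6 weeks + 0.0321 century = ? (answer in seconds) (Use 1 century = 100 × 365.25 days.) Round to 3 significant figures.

1.41e+8 s

65.6 wk = 3.96749e+7 s and 0.0321 century = 1.01300e+8 s.
3.96749e+7 + 1.01300e+8 ≈ 1.41e+8 s.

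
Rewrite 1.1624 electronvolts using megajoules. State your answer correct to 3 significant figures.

1.86e-25 MJ

1 eV = 1.60218e-25 megajoules.
Then 1.1624 × 1.60218e-25 ≈ 1.86e-25 MJ.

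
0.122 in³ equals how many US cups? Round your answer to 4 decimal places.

0.0085 US cups

1 cubic inch = 0.0692641 US cups.
Then 0.122 × 0.0692641 ≈ 0.0085 US cup.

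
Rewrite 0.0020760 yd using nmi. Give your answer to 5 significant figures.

1.0250 × 10^-6 nautical miles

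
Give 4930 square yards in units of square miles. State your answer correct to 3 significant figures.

1 square yard = 3.22831 × 10^-7 mi².
So 4930 × 3.22831 × 10^-7 ≈ 0.00159 mi².

0.00159 mi²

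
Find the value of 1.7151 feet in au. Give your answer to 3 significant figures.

3.49e-12 astronomical units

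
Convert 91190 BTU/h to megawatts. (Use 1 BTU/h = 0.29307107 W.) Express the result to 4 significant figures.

1 BTU/h = 2.93071 × 10^-7 MW.
Thus 91190 × 2.93071 × 10^-7 ≈ 0.02673 MW.

0.02673 MW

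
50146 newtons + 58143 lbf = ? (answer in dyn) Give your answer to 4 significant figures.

3.088e+10 dyn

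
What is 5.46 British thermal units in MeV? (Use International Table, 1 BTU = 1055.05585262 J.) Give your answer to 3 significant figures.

1 British thermal unit = 6.58514e+15 megaelectronvolts.
So 5.46 × 6.58514e+15 ≈ 3.60e+16 MeV.

3.60e+16 MeV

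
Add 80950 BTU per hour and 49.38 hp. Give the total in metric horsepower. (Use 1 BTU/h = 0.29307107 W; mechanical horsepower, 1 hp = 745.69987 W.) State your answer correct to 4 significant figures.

80950 BTU/h = 32.2558 PS and 49.38 hp = 50.0649 PS.
32.2558 + 50.0649 ≈ 82.32 PS.

82.32 PS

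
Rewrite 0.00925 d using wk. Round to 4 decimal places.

0.0013 weeks

1 d = 0.142857 weeks.
Thus 0.00925 × 0.142857 ≈ 0.0013 wk.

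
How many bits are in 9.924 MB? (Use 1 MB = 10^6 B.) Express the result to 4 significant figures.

1 MB = 8.00000e+6 bit.
So 9.924 × 8.00000e+6 ≈ 7.939e+7 bit.

7.939e+7 bit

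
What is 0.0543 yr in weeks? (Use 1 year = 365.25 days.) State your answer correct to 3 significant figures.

2.83 wk

1 yr = 52.1786 weeks.
Thus 0.0543 × 52.1786 ≈ 2.83 wk.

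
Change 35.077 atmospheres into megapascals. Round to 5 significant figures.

1 atm = 0.101325 MPa.
Thus 35.077 × 0.101325 ≈ 3.5542 MPa.

3.5542 megapascals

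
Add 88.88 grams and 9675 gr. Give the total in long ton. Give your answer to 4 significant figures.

0.0007045 long ton

88.88 g = 8.74763 × 10^-5 long ton and 9675 gr = 0.000617028 long ton.
8.74763 × 10^-5 + 0.000617028 ≈ 0.0007045 long ton.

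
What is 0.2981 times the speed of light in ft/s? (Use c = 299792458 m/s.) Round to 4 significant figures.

1 c = 9.83571e+8 feet per second.
So 0.2981 × 9.83571e+8 ≈ 2.932e+8 ft/s.

2.932e+8 ft/s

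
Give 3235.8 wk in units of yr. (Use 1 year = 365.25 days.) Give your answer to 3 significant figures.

1 wk = 0.0191650 yr.
Then 3235.8 × 0.0191650 ≈ 62.0 yr.

62.0 years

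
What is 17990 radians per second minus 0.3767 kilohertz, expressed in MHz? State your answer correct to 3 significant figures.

0.00249 MHz

17990 rad/s = 0.00286320 MHz and 0.3767 kHz = 0.000376700 MHz.
0.00286320 − 0.000376700 ≈ 0.00249 MHz.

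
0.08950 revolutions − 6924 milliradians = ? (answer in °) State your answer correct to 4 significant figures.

-364.5 degrees

0.08950 rev = 32.2200 ° and 6924 mrad = 396.716 °.
32.2200 − 396.716 ≈ -364.5 °.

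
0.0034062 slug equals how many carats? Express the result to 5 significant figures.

248.55 ct

1 slug = 72969.5 carats.
Thus 0.0034062 × 72969.5 ≈ 248.55 ct.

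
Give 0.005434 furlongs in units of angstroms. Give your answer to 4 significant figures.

1 furlong = 2.01168e+12 Å.
So 0.005434 × 2.01168e+12 ≈ 1.093e+10 Å.

1.093e+10 Å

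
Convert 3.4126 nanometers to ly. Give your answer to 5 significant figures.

1 nm = 1.05700e-25 ly.
Thus 3.4126 × 1.05700e-25 ≈ 3.6071e-25 ly.

3.6071e-25 light-years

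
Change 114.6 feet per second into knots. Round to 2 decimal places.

1 foot per second = 0.592484 knots.
Thus 114.6 × 0.592484 ≈ 67.90 kn.

67.90 knots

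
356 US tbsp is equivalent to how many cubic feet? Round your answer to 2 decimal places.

1 US tablespoon = 0.000522190 cubic feet.
Then 356 × 0.000522190 ≈ 0.19 ft³.

0.19 cubic feet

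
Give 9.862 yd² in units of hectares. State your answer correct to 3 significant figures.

0.000825 ha

1 square yard = 8.36127 × 10^-5 ha.
Thus 9.862 × 8.36127 × 10^-5 ≈ 0.000825 ha.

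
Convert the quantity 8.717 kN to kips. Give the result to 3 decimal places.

1.960 kip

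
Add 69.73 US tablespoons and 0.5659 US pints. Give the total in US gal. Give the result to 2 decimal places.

69.73 US tbsp = 0.272383 US gal and 0.5659 US pt = 0.0707375 US gal.
0.272383 + 0.0707375 ≈ 0.34 US gal.

0.34 US gallons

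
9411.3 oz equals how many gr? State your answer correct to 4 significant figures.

1 ounce = 437.500 gr.
9411.3 × 437.500 ≈ 4.117e+6 gr.

4.117e+6 grains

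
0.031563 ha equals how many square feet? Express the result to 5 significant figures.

3397.4 square feet

1 ha = 107639 ft².
0.031563 × 107639 ≈ 3397.4 ft².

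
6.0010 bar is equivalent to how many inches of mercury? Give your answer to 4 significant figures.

177.2 inches of mercury

1 bar = 29.5300 inHg.
Then 6.0010 × 29.5300 ≈ 177.2 inHg.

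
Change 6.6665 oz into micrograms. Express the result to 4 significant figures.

1.890 × 10^8 micrograms

1 oz = 2.83495 × 10^7 μg.
6.6665 × 2.83495 × 10^7 ≈ 1.890 × 10^8 μg.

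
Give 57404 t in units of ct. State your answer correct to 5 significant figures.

2.8702e+11 ct

1 metric ton = 5.00000e+6 ct.
Thus 57404 × 5.00000e+6 ≈ 2.8702e+11 ct.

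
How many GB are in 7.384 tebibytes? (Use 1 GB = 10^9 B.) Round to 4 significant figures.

1 tebibyte = 1099.51 GB.
Then 7.384 × 1099.51 ≈ 8119 GB.

8119 GB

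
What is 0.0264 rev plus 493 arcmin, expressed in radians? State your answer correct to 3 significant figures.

0.0264 rev = 0.165876 rad and 493 arcmin = 0.143408 rad.
0.165876 + 0.143408 ≈ 0.309 rad.

0.309 rad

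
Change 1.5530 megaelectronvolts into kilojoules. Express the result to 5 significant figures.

2.4882e-16 kJ

1 megaelectronvolt = 1.60218e-16 kJ.
Then 1.5530 × 1.60218e-16 ≈ 2.4882e-16 kJ.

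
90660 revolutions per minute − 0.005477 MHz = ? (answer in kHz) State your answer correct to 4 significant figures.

90660 rpm = 1.51100 kHz and 0.005477 MHz = 5.47700 kHz.
1.51100 − 5.47700 ≈ -3.966 kHz.

-3.966 kHz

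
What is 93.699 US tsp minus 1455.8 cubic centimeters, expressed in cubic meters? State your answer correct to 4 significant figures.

93.699 US tsp = 0.000461835 m³ and 1455.8 cm³ = 0.00145580 m³.
0.000461835 − 0.00145580 ≈ -0.0009940 m³.

-0.0009940 m³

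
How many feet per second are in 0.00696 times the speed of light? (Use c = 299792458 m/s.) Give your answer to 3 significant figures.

1 speed of light = 9.83571e+8 ft/s.
0.00696 × 9.83571e+8 ≈ 6.85e+6 ft/s.

6.85e+6 feet per second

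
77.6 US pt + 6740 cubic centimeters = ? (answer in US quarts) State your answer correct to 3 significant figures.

45.9 US qt

77.6 US pt = 38.8000 US qt and 6740 cm³ = 7.12208 US qt.
38.8000 + 7.12208 ≈ 45.9 US qt.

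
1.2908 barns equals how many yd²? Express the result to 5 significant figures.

1 barn = 1.19599 × 10^-28 yd².
Thus 1.2908 × 1.19599 × 10^-28 ≈ 1.5438 × 10^-28 yd².

1.5438 × 10^-28 square yards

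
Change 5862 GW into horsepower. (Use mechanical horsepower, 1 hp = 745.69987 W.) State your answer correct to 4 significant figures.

7.861e+9 horsepower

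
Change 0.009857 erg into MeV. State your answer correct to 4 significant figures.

6152 MeV

1 erg = 624151 MeV.
Thus 0.009857 × 624151 ≈ 6152 MeV.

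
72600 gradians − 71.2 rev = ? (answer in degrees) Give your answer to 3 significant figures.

39700 °

72600 grad = 65340.0 ° and 71.2 rev = 25632.0 °.
65340.0 − 25632.0 ≈ 39700 °.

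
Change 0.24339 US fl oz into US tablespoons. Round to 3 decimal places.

0.487 US tbsp

1 US fl oz = 2.00000 US tablespoons.
So 0.24339 × 2.00000 ≈ 0.487 US tbsp.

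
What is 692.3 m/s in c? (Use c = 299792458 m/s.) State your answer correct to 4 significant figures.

2.309e-6 c

1 m/s = 3.33564e-9 c.
692.3 × 3.33564e-9 ≈ 2.309e-6 c.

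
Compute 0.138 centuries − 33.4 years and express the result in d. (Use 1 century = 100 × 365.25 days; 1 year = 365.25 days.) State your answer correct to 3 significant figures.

-7160 d

0.138 century = 5040.450 d and 33.4 yr = 12199.35 d.
5040.450 − 12199.35 ≈ -7160 d.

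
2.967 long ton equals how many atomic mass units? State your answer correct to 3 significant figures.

1.82e+30 atomic mass units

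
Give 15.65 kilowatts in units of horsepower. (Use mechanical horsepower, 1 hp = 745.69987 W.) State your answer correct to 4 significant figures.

20.99 hp

1 kilowatt = 1.34102 horsepower.
Thus 15.65 × 1.34102 ≈ 20.99 hp.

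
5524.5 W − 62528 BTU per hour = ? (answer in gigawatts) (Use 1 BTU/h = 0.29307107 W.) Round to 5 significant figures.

5524.5 W = 5.52450e-6 GW and 62528 BTU/h = 1.83251e-5 GW.
5.52450e-6 − 1.83251e-5 ≈ -1.2801e-5 GW.

-1.2801e-5 GW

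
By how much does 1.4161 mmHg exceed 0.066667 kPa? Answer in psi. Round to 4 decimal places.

0.0177 pounds per square inch

1.4161 mmHg = 0.0273828 psi and 0.066667 kPa = 0.00966923 psi.
0.0273828 − 0.00966923 ≈ 0.0177 psi.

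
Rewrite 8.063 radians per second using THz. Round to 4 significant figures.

1 rad/s = 1.59155e-13 THz.
8.063 × 1.59155e-13 ≈ 1.283e-12 THz.

1.283e-12 THz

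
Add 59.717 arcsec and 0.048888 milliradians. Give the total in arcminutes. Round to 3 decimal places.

59.717 arcsec = 0.995283 arcmin and 0.048888 mrad = 0.168065 arcmin.
0.995283 + 0.168065 ≈ 1.163 arcmin.

1.163 arcminutes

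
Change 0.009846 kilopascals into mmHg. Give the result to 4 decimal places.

1 kPa = 7.50062 millimeters of mercury.
So 0.009846 × 7.50062 ≈ 0.0739 mmHg.

0.0739 millimeters of mercury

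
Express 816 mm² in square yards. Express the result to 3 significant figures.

0.000976 square yards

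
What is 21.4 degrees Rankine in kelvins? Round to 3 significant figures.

11.9 K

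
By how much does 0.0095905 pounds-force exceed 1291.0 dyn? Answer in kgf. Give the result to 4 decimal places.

0.0095905 lbf = 0.00435018 kgf and 1291.0 dyn = 0.00131645 kgf.
0.00435018 − 0.00131645 ≈ 0.0030 kgf.

0.0030 kgf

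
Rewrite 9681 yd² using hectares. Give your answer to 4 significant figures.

1 yd² = 8.36127 × 10^-5 hectares.
Thus 9681 × 8.36127 × 10^-5 ≈ 0.8095 ha.

0.8095 ha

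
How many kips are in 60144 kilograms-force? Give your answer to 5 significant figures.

132.59 kip

1 kilogram-force = 0.00220462 kips.
60144 × 0.00220462 ≈ 132.59 kip.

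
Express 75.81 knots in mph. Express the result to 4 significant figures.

87.24 mph

1 knot = 1.15078 miles per hour.
Thus 75.81 × 1.15078 ≈ 87.24 mph.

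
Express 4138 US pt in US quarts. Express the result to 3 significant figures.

2070 US quarts

1 US pint = 0.500000 US qt.
4138 × 0.500000 ≈ 2070 US qt.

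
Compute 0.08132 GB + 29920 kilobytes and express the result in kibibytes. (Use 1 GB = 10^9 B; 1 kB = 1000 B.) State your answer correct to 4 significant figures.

108600 KiB

0.08132 GB = 79414.06 KiB and 29920 kB = 29218.75 KiB.
79414.06 + 29218.75 ≈ 108600 KiB.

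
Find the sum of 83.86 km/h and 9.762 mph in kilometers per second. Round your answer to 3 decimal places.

83.86 km/h = 0.0232944 km/s and 9.762 mph = 0.00436400 km/s.
0.0232944 + 0.00436400 ≈ 0.028 km/s.

0.028 km/s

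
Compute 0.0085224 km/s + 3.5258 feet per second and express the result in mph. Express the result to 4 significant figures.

0.0085224 km/s = 19.0641 mph and 3.5258 ft/s = 2.40395 mph.
19.0641 + 2.40395 ≈ 21.47 mph.

21.47 miles per hour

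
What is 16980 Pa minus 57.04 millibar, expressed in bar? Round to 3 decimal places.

0.113 bar

16980 Pa = 0.169800 bar and 57.04 mbar = 0.0570400 bar.
0.169800 − 0.0570400 ≈ 0.113 bar.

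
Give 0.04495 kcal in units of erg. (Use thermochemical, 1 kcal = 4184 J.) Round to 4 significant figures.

1.881e+9 erg

1 kcal = 4.18400e+10 erg.
So 0.04495 × 4.18400e+10 ≈ 1.881e+9 erg.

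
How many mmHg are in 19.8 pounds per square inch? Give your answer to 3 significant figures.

1 psi = 51.7149 mmHg.
19.8 × 51.7149 ≈ 1020 mmHg.

1020 mmHg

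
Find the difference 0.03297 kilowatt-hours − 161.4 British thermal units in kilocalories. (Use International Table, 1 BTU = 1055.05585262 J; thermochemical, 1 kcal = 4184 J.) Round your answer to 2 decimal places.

0.03297 kWh = 28.3681 kcal and 161.4 BTU = 40.6993 kcal.
28.3681 − 40.6993 ≈ -12.33 kcal.

-12.33 kilocalories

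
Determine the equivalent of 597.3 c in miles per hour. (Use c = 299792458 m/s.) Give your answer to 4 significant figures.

4.006 × 10^11 mph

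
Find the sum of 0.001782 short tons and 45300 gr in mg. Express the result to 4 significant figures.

4.552 × 10^6 mg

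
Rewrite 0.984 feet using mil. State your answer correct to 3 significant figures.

1 ft = 12000.0 mils.
Then 0.984 × 12000.0 ≈ 11800 mil.

11800 mils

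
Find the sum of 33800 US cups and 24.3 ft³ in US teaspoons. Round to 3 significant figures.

1.76 × 10^6 US tsp

33800 US cup = 1.62240 × 10^6 US tsp and 24.3 ft³ = 139604 US tsp.
1.62240 × 10^6 + 139604 ≈ 1.76 × 10^6 US tsp.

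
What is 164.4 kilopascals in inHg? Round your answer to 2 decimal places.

48.55 inches of mercury

1 kPa = 0.295300 inHg.
Then 164.4 × 0.295300 ≈ 48.55 inHg.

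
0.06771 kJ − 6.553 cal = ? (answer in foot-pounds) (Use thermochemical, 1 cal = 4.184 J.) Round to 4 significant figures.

0.06771 kJ = 49.9403 ft·lbf and 6.553 cal = 20.2223 ft·lbf.
49.9403 − 20.2223 ≈ 29.72 ft·lbf.

29.72 ft·lbf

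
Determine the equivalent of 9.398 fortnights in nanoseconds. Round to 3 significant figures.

1 fortnight = 1.20960e+15 ns.
9.398 × 1.20960e+15 ≈ 1.14e+16 ns.

1.14e+16 nanoseconds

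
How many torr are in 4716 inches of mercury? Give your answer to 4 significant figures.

119800 torr

1 inch of mercury = 25.4000 torr.
4716 × 25.4000 ≈ 119800 torr.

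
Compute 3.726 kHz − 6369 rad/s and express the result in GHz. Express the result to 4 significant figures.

2.712e-6 GHz

3.726 kHz = 3.72600e-6 GHz and 6369 rad/s = 1.01366e-6 GHz.
3.72600e-6 − 1.01366e-6 ≈ 2.712e-6 GHz.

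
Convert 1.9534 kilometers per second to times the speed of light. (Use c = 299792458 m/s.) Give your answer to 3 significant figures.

1 km/s = 3.33564e-6 times the speed of light.
Thus 1.9534 × 3.33564e-6 ≈ 6.52e-6 c.

6.52e-6 c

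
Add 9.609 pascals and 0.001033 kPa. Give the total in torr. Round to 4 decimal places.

9.609 Pa = 0.0720734 torr and 0.001033 kPa = 0.00774814 torr.
0.0720734 + 0.00774814 ≈ 0.0798 torr.

0.0798 torr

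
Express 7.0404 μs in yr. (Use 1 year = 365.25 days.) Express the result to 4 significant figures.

1 μs = 3.16881 × 10^-14 years.
Then 7.0404 × 3.16881 × 10^-14 ≈ 2.231 × 10^-13 yr.

2.231 × 10^-13 yr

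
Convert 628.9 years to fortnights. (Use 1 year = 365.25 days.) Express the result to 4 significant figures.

16410 fortnight

1 yr = 26.0893 fortnights.
Thus 628.9 × 26.0893 ≈ 16410 fortnight.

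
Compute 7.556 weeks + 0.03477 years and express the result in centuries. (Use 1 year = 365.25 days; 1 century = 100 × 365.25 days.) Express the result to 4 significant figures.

7.556 wk = 0.00144810 century and 0.03477 yr = 0.000347700 century.
0.00144810 + 0.000347700 ≈ 0.001796 century.

0.001796 century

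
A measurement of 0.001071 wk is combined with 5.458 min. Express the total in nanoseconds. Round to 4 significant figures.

9.752e+11 ns

0.001071 wk = 6.47741e+11 ns and 5.458 min = 3.27480e+11 ns.
6.47741e+11 + 3.27480e+11 ≈ 9.752e+11 ns.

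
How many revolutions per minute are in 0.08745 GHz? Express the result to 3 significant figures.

5.25e+9 rpm

1 gigahertz = 6.00000e+10 revolutions per minute.
Then 0.08745 × 6.00000e+10 ≈ 5.25e+9 rpm.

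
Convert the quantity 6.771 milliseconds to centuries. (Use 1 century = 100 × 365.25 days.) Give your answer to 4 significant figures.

1 ms = 3.16881 × 10^-13 centuries.
So 6.771 × 3.16881 × 10^-13 ≈ 2.146 × 10^-12 century.

2.146 × 10^-12 century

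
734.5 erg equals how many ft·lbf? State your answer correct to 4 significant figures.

5.417 × 10^-5 foot-pounds

1 erg = 7.37562 × 10^-8 ft·lbf.
Thus 734.5 × 7.37562 × 10^-8 ≈ 5.417 × 10^-5 ft·lbf.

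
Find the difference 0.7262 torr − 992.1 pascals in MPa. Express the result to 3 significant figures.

0.7262 torr = 9.68187e-5 MPa and 992.1 Pa = 0.000992100 MPa.
9.68187e-5 − 0.000992100 ≈ -0.000895 MPa.

-0.000895 MPa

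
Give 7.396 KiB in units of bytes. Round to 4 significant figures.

1 kibibyte = 1024.00 B.
So 7.396 × 1024.00 ≈ 7574 B.

7574 bytes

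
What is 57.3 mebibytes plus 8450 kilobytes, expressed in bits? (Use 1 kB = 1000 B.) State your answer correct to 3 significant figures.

57.3 MiB = 4.80667e+8 bit and 8450 kB = 6.76000e+7 bit.
4.80667e+8 + 6.76000e+7 ≈ 5.48e+8 bit.

5.48e+8 bits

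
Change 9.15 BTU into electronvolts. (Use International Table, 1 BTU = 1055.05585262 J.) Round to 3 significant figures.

6.03e+22 eV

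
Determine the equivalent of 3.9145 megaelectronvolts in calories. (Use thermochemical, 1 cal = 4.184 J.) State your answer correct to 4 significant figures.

1 megaelectronvolt = 3.82929e-14 cal.
3.9145 × 3.82929e-14 ≈ 1.499e-13 cal.

1.499e-13 calories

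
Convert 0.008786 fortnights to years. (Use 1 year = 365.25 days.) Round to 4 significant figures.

1 fortnight = 0.0383299 years.
So 0.008786 × 0.0383299 ≈ 0.0003368 yr.

0.0003368 yr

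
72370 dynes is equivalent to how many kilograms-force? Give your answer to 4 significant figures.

1 dyn = 1.01972e-6 kgf.
72370 × 1.01972e-6 ≈ 0.07380 kgf.

0.07380 kgf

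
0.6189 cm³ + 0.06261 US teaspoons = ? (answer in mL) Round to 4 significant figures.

0.9275 milliliters

0.6189 cm³ = 0.618900 mL and 0.06261 US tsp = 0.308600 mL.
0.618900 + 0.308600 ≈ 0.9275 mL.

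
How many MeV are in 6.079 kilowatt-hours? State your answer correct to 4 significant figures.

1 kWh = 2.24694 × 10^19 megaelectronvolts.
So 6.079 × 2.24694 × 10^19 ≈ 1.366 × 10^20 MeV.

1.366 × 10^20 MeV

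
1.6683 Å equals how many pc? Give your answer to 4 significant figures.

1 Å = 3.24078e-27 pc.
Then 1.6683 × 3.24078e-27 ≈ 5.407e-27 pc.

5.407e-27 parsecs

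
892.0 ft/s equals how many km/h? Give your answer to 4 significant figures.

978.8 kilometers per hour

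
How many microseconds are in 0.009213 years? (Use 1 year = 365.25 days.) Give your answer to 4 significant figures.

2.907 × 10^11 microseconds

1 yr = 3.15576 × 10^13 μs.
So 0.009213 × 3.15576 × 10^13 ≈ 2.907 × 10^11 μs.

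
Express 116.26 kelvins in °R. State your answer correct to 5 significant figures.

209.27 °R

°R = K × 9/5.
Applying the formula gives 209.27 °R.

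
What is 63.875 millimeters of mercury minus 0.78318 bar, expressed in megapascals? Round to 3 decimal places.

63.875 mmHg = 0.00851597 MPa and 0.78318 bar = 0.0783180 MPa.
0.00851597 − 0.0783180 ≈ -0.070 MPa.

-0.070 megapascals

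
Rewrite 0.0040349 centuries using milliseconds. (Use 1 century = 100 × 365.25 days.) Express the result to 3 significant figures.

1.27e+10 milliseconds

1 century = 3.15576e+12 milliseconds.
Thus 0.0040349 × 3.15576e+12 ≈ 1.27e+10 ms.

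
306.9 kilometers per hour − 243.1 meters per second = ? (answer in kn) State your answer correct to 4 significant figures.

-306.8 knots

306.9 km/h = 165.713 kn and 243.1 m/s = 472.549 kn.
165.713 − 472.549 ≈ -306.8 kn.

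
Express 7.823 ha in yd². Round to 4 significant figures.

93560 yd²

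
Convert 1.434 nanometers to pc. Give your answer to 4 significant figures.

4.647e-26 pc

1 nm = 3.24078e-26 parsecs.
1.434 × 3.24078e-26 ≈ 4.647e-26 pc.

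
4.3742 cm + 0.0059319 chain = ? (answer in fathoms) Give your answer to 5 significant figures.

0.089169 fathom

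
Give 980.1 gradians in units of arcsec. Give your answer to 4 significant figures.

3.176 × 10^6 arcseconds

1 grad = 3240.00 arcsec.
980.1 × 3240.00 ≈ 3.176 × 10^6 arcsec.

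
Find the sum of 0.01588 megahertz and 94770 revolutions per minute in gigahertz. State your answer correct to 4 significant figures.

1.746 × 10^-5 GHz

0.01588 MHz = 1.58800 × 10^-5 GHz and 94770 rpm = 1.57950 × 10^-6 GHz.
1.58800 × 10^-5 + 1.57950 × 10^-6 ≈ 1.746 × 10^-5 GHz.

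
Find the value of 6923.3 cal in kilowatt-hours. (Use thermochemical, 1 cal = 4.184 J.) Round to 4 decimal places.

0.0080 kilowatt-hours

1 cal = 1.16222e-6 kWh.
6923.3 × 1.16222e-6 ≈ 0.0080 kWh.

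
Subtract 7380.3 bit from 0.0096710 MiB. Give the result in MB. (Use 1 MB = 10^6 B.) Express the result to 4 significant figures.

0.0096710 MiB = 0.01014078 MB and 7380.3 bit = 0.0009225375 MB.
0.01014078 − 0.0009225375 ≈ 0.009218 MB.

0.009218 MB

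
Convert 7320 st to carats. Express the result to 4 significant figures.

1 st = 31751.5 carats.
Thus 7320 × 31751.5 ≈ 2.324 × 10^8 ct.

2.324 × 10^8 carats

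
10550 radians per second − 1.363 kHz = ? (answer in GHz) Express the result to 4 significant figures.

10550 rad/s = 1.67908e-6 GHz and 1.363 kHz = 1.36300e-6 GHz.
1.67908e-6 − 1.36300e-6 ≈ 3.161e-7 GHz.

3.161e-7 GHz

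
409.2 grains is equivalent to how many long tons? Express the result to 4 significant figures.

1 gr = 6.37755e-8 long tons.
Thus 409.2 × 6.37755e-8 ≈ 2.610e-5 long ton.

2.610e-5 long ton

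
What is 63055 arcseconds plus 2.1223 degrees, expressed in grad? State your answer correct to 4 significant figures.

21.82 grad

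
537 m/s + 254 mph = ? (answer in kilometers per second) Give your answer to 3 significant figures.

0.651 kilometers per second

537 m/s = 0.537000 km/s and 254 mph = 0.113548 km/s.
0.537000 + 0.113548 ≈ 0.651 km/s.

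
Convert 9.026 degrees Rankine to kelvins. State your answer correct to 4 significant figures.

5.014 K

°R = K × 9/5.
Applying the formula gives 5.014 K.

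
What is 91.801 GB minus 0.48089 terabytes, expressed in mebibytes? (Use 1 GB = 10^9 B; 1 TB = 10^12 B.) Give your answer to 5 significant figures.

-371060 MiB

91.801 GB = 87548.3 MiB and 0.48089 TB = 458612 MiB.
87548.3 − 458612 ≈ -371060 MiB.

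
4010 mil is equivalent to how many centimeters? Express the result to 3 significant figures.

10.2 cm

1 mil = 0.00254000 centimeters.
Then 4010 × 0.00254000 ≈ 10.2 cm.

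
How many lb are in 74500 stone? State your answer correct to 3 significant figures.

1.04e+6 pounds

1 st = 14.0000 lb.
Then 74500 × 14.0000 ≈ 1.04e+6 lb.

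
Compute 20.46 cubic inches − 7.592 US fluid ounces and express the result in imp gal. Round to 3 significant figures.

20.46 in³ = 0.0737511 imp gal and 7.592 US fl oz = 0.0493880 imp gal.
0.0737511 − 0.0493880 ≈ 0.0244 imp gal.

0.0244 imperial gallons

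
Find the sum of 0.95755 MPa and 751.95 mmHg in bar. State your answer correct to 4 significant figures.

0.95755 MPa = 9.57550 bar and 751.95 mmHg = 1.00252 bar.
9.57550 + 1.00252 ≈ 10.58 bar.

10.58 bar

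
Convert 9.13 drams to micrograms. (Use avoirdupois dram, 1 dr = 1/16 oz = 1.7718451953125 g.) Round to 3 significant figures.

1.62e+7 μg

1 dr = 1.77185e+6 μg.
Then 9.13 × 1.77185e+6 ≈ 1.62e+7 μg.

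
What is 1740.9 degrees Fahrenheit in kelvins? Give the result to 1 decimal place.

K = (°F + 459.67) × 5/9.
Applying the formula gives 1222.5 K.

1222.5 K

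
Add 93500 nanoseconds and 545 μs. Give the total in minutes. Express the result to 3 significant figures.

93500 ns = 1.55833 × 10^-6 min and 545 μs = 9.08333 × 10^-6 min.
1.55833 × 10^-6 + 9.08333 × 10^-6 ≈ 1.06 × 10^-5 min.

1.06 × 10^-5 min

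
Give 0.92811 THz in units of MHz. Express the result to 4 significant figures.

928100 megahertz

1 terahertz = 1.00000 × 10^6 MHz.
Thus 0.92811 × 1.00000 × 10^6 ≈ 928100 MHz.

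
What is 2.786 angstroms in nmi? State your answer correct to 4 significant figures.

1.504e-13 nmi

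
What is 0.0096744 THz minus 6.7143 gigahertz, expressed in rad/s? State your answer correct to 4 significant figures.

0.0096744 THz = 6.07860e+10 rad/s and 6.7143 GHz = 4.21872e+10 rad/s.
6.07860e+10 − 4.21872e+10 ≈ 1.860e+10 rad/s.

1.860e+10 rad/s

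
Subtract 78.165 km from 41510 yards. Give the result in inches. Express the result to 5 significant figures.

-1.5830e+6 inches

41510 yd = 1.49436e+6 in and 78.165 km = 3.07736e+6 in.
1.49436e+6 − 3.07736e+6 ≈ -1.5830e+6 in.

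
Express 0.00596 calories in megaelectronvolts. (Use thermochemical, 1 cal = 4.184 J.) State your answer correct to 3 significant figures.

1 calorie = 2.61145e+13 megaelectronvolts.
So 0.00596 × 2.61145e+13 ≈ 1.56e+11 MeV.

1.56e+11 megaelectronvolts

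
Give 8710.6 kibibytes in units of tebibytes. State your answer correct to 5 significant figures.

8.1124e-6 TiB

1 kibibyte = 9.31323e-10 tebibytes.
Then 8710.6 × 9.31323e-10 ≈ 8.1124e-6 TiB.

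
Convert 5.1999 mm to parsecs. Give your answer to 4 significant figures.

1.685e-19 pc

1 millimeter = 3.24078e-20 parsecs.
Then 5.1999 × 3.24078e-20 ≈ 1.685e-19 pc.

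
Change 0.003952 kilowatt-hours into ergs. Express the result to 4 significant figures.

1.423e+11 erg

1 kilowatt-hour = 3.60000e+13 erg.
0.003952 × 3.60000e+13 ≈ 1.423e+11 erg.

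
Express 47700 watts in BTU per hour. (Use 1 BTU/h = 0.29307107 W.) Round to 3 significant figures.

163000 BTU per hour

1 W = 3.41214 BTU/h.
Thus 47700 × 3.41214 ≈ 163000 BTU/h.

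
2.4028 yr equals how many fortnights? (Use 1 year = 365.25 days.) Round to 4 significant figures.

1 year = 26.0893 fortnights.
Thus 2.4028 × 26.0893 ≈ 62.69 fortnight.

62.69 fortnight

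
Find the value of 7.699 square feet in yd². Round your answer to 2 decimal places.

1 ft² = 0.111111 square yards.
So 7.699 × 0.111111 ≈ 0.86 yd².

0.86 square yards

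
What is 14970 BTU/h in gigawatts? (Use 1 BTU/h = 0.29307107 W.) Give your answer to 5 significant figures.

4.3873e-6 gigawatts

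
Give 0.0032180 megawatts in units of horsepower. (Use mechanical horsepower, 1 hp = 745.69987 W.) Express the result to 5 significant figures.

1 MW = 1341.02 horsepower.
Thus 0.0032180 × 1341.02 ≈ 4.3154 hp.

4.3154 horsepower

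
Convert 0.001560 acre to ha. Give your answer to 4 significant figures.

0.0006313 hectares

1 acre = 0.404686 ha.
Thus 0.001560 × 0.404686 ≈ 0.0006313 ha.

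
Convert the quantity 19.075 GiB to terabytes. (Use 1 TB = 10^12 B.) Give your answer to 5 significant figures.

0.020482 terabytes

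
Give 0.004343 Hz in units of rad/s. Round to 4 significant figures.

0.02729 rad/s

1 hertz = 6.28319 rad/s.
Thus 0.004343 × 6.28319 ≈ 0.02729 rad/s.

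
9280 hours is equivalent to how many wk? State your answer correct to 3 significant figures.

1 hour = 0.00595238 weeks.
Then 9280 × 0.00595238 ≈ 55.2 wk.

55.2 wk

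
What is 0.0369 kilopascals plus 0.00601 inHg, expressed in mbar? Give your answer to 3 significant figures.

0.0369 kPa = 0.369000 mbar and 0.00601 inHg = 0.203522 mbar.
0.369000 + 0.203522 ≈ 0.573 mbar.

0.573 mbar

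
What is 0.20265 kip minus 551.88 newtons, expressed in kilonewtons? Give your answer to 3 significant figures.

0.350 kilonewtons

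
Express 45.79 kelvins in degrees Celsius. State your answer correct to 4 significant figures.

K = °C + 273.15.
Applying the formula gives -227.4 °C.

-227.4 °C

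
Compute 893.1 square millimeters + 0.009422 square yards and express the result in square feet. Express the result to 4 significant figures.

0.09441 square feet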